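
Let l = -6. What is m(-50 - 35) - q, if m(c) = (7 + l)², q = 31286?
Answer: -31285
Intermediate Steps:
m(c) = 1 (m(c) = (7 - 6)² = 1² = 1)
m(-50 - 35) - q = 1 - 1*31286 = 1 - 31286 = -31285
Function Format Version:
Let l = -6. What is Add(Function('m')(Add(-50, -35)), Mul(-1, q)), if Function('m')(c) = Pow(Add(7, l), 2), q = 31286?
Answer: -31285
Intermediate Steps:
Function('m')(c) = 1 (Function('m')(c) = Pow(Add(7, -6), 2) = Pow(1, 2) = 1)
Add(Function('m')(Add(-50, -35)), Mul(-1, q)) = Add(1, Mul(-1, 31286)) = Add(1, -31286) = -31285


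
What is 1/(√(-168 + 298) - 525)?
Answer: -105/55099 - √130/275495 ≈ -0.0019470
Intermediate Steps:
1/(√(-168 + 298) - 525) = 1/(√130 - 525) = 1/(-525 + √130)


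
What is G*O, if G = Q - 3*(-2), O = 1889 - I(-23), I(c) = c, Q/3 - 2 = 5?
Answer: 51624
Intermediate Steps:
Q = 21 (Q = 6 + 3*5 = 6 + 15 = 21)
O = 1912 (O = 1889 - 1*(-23) = 1889 + 23 = 1912)
G = 27 (G = 21 - 3*(-2) = 21 + 6 = 27)
G*O = 27*1912 = 51624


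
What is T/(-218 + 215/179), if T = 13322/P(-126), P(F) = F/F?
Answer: -2384638/38807 ≈ -61.449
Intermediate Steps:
P(F) = 1
T = 13322 (T = 13322/1 = 13322*1 = 13322)
T/(-218 + 215/179) = 13322/(-218 + 215/179) = 13322/(-38807/179) = 13322*(-179/38807) = -2384638/38807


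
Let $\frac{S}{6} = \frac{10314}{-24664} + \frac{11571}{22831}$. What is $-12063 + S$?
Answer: $- \frac{1698105374283}{140775946} \approx -12062.0$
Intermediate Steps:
$S = \frac{74862315}{140775946}$ ($S = 6 \left(\frac{10314}{-24664} + \frac{11571}{22831}\right) = 6 \left(10314 \left(- \frac{1}{24664}\right) + 11571 \cdot \frac{1}{22831}\right) = 6 \left(- \frac{5157}{12332} + \frac{11571}{22831}\right) = 6 \cdot \frac{24954105}{281551892} = \frac{74862315}{140775946} \approx 0.53178$)
$-12063 + S = -12063 + \frac{74862315}{140775946} = - \frac{1698105374283}{140775946}$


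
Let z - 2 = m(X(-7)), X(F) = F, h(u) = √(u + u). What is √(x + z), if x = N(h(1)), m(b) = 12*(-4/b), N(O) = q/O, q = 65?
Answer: √(1736 + 6370*√2)/14 ≈ 7.4040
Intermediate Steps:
h(u) = √2*√u (h(u) = √(2*u) = √2*√u)
N(O) = 65/O
m(b) = -48/b
x = 65*√2/2 (x = 65/((√2*√1)) = 65/((√2*1)) = 65/(√2) = 65*(√2/2) = 65*√2/2 ≈ 45.962)
z = 62/7 (z = 2 - 48/(-7) = 2 - 48*(-⅐) = 2 + 48/7 = 62/7 ≈ 8.8571)
√(x + z) = √(65*√2/2 + 62/7) = √(62/7 + 65*√2/2)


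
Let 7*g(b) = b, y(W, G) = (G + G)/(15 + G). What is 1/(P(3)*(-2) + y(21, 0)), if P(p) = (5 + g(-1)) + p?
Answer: -7/110 ≈ -0.063636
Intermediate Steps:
y(W, G) = 2*G/(15 + G) (y(W, G) = (2*G)/(15 + G) = 2*G/(15 + G))
g(b) = b/7
P(p) = 34/7 + p (P(p) = (5 + (1/7)*(-1)) + p = (5 - 1/7) + p = 34/7 + p)
1/(P(3)*(-2) + y(21, 0)) = 1/((34/7 + 3)*(-2) + 2*0/(15 + 0)) = 1/((55/7)*(-2) + 2*0/15) = 1/(-110/7 + 2*0*(1/15)) = 1/(-110/7 + 0) = 1/(-110/7) = -7/110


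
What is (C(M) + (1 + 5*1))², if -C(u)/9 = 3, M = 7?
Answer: 441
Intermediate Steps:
C(u) = -27 (C(u) = -9*3 = -27)
(C(M) + (1 + 5*1))² = (-27 + (1 + 5*1))² = (-27 + (1 + 5))² = (-27 + 6)² = (-21)² = 441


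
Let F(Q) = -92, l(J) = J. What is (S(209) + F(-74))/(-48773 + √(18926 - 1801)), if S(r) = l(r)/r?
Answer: 4438343/2378788404 + 455*√685/2378788404 ≈ 0.0018708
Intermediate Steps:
S(r) = 1 (S(r) = r/r = 1)
(S(209) + F(-74))/(-48773 + √(18926 - 1801)) = (1 - 92)/(-48773 + √(18926 - 1801)) = -91/(-48773 + √17125) = -91/(-48773 + 5*√685)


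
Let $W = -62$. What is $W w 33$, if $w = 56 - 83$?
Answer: $55242$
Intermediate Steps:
$w = -27$ ($w = 56 - 83 = -27$)
$W w 33 = \left(-62\right) \left(-27\right) 33 = 1674 \cdot 33 = 55242$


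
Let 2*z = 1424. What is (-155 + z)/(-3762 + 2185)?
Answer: -557/1577 ≈ -0.35320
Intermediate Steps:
z = 712 (z = (½)*1424 = 712)
(-155 + z)/(-3762 + 2185) = (-155 + 712)/(-3762 + 2185) = 557/(-1577) = 557*(-1/1577) = -557/1577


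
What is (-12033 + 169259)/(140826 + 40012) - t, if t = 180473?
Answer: -16318109574/90419 ≈ -1.8047e+5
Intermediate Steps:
(-12033 + 169259)/(140826 + 40012) - t = (-12033 + 169259)/(140826 + 40012) - 1*180473 = 157226/180838 - 180473 = 157226*(1/180838) - 180473 = 78613/90419 - 180473 = -16318109574/90419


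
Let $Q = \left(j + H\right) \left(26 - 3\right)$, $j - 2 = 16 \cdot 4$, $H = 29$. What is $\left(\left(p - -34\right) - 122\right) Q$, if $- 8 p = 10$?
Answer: $- \frac{780045}{4} \approx -1.9501 \cdot 10^{5}$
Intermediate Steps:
$p = - \frac{5}{4}$ ($p = \left(- \frac{1}{8}\right) 10 = - \frac{5}{4} \approx -1.25$)
$j = 66$ ($j = 2 + 16 \cdot 4 = 2 + 64 = 66$)
$Q = 2185$ ($Q = \left(66 + 29\right) \left(26 - 3\right) = 95 \cdot 23 = 2185$)
$\left(\left(p - -34\right) - 122\right) Q = \left(\left(- \frac{5}{4} - -34\right) - 122\right) 2185 = \left(\left(- \frac{5}{4} + 34\right) - 122\right) 2185 = \left(\frac{131}{4} - 122\right) 2185 = \left(- \frac{357}{4}\right) 2185 = - \frac{780045}{4}$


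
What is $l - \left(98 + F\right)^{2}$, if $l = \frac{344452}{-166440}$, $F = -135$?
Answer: $- \frac{57050203}{41610} \approx -1371.1$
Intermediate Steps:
$l = - \frac{86113}{41610}$ ($l = 344452 \left(- \frac{1}{166440}\right) = - \frac{86113}{41610} \approx -2.0695$)
$l - \left(98 + F\right)^{2} = - \frac{86113}{41610} - \left(98 - 135\right)^{2} = - \frac{86113}{41610} - \left(-37\right)^{2} = - \frac{86113}{41610} - 1369 = - \frac{57050203}{41610}$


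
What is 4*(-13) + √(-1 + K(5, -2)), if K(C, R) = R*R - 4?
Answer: -52 + I ≈ -52.0 + 1.0*I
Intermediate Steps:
K(C, R) = -4 + R² (K(C, R) = R² - 4 = -4 + R²)
4*(-13) + √(-1 + K(5, -2)) = 4*(-13) + √(-1 + (-4 + (-2)²)) = -52 + √(-1 + (-4 + 4)) = -52 + √(-1 + 0) = -52 + √(-1) = -52 + I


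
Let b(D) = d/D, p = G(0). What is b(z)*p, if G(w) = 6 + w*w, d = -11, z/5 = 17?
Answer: -66/85 ≈ -0.77647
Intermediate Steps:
z = 85 (z = 5*17 = 85)
G(w) = 6 + w**2
p = 6 (p = 6 + 0**2 = 6 + 0 = 6)
b(D) = -11/D
b(z)*p = -11/85*6 = -66/85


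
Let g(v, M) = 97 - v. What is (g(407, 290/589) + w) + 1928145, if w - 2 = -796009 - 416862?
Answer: 714966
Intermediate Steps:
w = -1212869 (w = 2 + (-796009 - 416862) = 2 - 1212871 = -1212869)
(g(407, 290/589) + w) + 1928145 = ((97 - 1*407) - 1212869) + 1928145 = ((97 - 407) - 1212869) + 1928145 = (-310 - 1212869) + 1928145 = -1213179 + 1928145 = 714966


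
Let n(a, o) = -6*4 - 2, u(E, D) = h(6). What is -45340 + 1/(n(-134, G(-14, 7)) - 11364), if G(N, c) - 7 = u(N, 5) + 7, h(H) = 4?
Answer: -516422601/11390 ≈ -45340.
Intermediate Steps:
u(E, D) = 4
G(N, c) = 18 (G(N, c) = 7 + (4 + 7) = 7 + 11 = 18)
n(a, o) = -26 (n(a, o) = -24 - 2 = -26)
-45340 + 1/(n(-134, G(-14, 7)) - 11364) = -45340 + 1/(-26 - 11364) = -45340 + 1/(-11390) = -45340 - 1/11390 = -516422601/11390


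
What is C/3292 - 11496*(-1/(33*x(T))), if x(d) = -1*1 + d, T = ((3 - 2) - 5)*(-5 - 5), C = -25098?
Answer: 923951/706134 ≈ 1.3085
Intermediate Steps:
T = 40 (T = (1 - 5)*(-10) = -4*(-10) = 40)
x(d) = -1 + d
C/3292 - 11496*(-1/(33*x(T))) = -25098/3292 - 11496*(-1/(33*(-1 + 40))) = -25098*1/3292 - 11496/((-33*39)) = -12549/1646 - 11496/(-1287) = -12549/1646 - 11496*(-1/1287) = -12549/1646 + 3832/429 = 923951/706134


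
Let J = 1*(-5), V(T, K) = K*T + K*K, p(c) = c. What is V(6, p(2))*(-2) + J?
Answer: -37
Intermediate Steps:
V(T, K) = K**2 + K*T (V(T, K) = K*T + K**2 = K**2 + K*T)
J = -5
V(6, p(2))*(-2) + J = (2*(2 + 6))*(-2) - 5 = (2*8)*(-2) - 5 = 16*(-2) - 5 = -32 - 5 = -37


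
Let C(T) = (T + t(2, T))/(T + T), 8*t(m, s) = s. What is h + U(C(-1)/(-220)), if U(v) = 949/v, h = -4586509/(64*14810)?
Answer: -3166281841781/8530560 ≈ -3.7117e+5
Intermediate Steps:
t(m, s) = s/8
C(T) = 9/16 (C(T) = (T + T/8)/(T + T) = (9*T/8)/((2*T)) = (9*T/8)*(1/(2*T)) = 9/16)
h = -4586509/947840 ≈ -4.8389
h + U(C(-1)/(-220)) = -4586509/947840 + 949/(((9/16)/(-220))) = -4586509/947840 + 949/(((9/16)*(-1/220))) = -4586509/947840 + 949/(-9/3520) = -4586509/947840 + 949*(-3520/9) = -4586509/947840 - 3340480/9 = -3166281841781/8530560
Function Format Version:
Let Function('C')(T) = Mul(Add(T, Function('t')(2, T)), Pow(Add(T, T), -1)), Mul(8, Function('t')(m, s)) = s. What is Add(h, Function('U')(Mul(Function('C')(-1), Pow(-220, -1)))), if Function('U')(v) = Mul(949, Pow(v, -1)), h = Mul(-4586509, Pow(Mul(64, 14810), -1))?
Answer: Rational(-3166281841781, 8530560) ≈ -3.7117e+5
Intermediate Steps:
Function('t')(m, s) = Mul(Rational(1, 8), s)
Function('C')(T) = Rational(9, 16) (Function('C')(T) = Mul(Add(T, Mul(Rational(1, 8), T)), Pow(Add(T, T), -1)) = Mul(Mul(Rational(9, 8), T), Pow(Mul(2, T), -1)) = Mul(Mul(Rational(9, 8), T), Mul(Rational(1, 2), Pow(T, -1))) = Rational(9, 16))
h = Rational(-4586509, 947840) (h = Mul(-4586509, Pow(947840, -1)) = Mul(-4586509, Rational(1, 947840)) = Rational(-4586509, 947840) ≈ -4.8389)
Add(h, Function('U')(Mul(Function('C')(-1), Pow(-220, -1)))) = Add(Rational(-4586509, 947840), Mul(949, Pow(Mul(Rational(9, 16), Pow(-220, -1)), -1))) = Add(Rational(-4586509, 947840), Mul(949, Pow(Mul(Rational(9, 16), Rational(-1, 220)), -1))) = Add(Rational(-4586509, 947840), Mul(949, Pow(Rational(-9, 3520), -1))) = Add(Rational(-4586509, 947840), Mul(949, Rational(-3520, 9))) = Add(Rational(-4586509, 947840), Rational(-3340480, 9)) = Rational(-3166281841781, 8530560)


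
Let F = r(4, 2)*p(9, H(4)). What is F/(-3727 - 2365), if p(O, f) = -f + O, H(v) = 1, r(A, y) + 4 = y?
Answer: 4/1523 ≈ 0.0026264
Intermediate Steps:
r(A, y) = -4 + y
p(O, f) = O - f
F = -16 (F = (-4 + 2)*(9 - 1*1) = -2*(9 - 1) = -2*8 = -16)
F/(-3727 - 2365) = -16/(-3727 - 2365) = -16/(-6092) = -16*(-1/6092) = 4/1523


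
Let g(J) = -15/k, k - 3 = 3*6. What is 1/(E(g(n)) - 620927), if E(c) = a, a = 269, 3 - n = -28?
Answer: -1/620658 ≈ -1.6112e-6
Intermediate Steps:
n = 31 (n = 3 - 1*(-28) = 3 + 28 = 31)
k = 21 (k = 3 + 3*6 = 3 + 18 = 21)
g(J) = -5/7 (g(J) = -15/21 = -15*1/21 = -5/7)
E(c) = 269
1/(E(g(n)) - 620927) = 1/(269 - 620927) = 1/(-620658) = -1/620658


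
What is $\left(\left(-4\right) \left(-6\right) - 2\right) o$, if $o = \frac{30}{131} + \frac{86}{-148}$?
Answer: $- \frac{37543}{4847} \approx -7.7456$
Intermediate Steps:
$o = - \frac{3413}{9694}$ ($o = 30 \cdot \frac{1}{131} + 86 \left(- \frac{1}{148}\right) = \frac{30}{131} - \frac{43}{74} = - \frac{3413}{9694} \approx -0.35207$)
$\left(\left(-4\right) \left(-6\right) - 2\right) o = \left(\left(-4\right) \left(-6\right) - 2\right) \left(- \frac{3413}{9694}\right) = \left(24 - 2\right) \left(- \frac{3413}{9694}\right) = 22 \left(- \frac{3413}{9694}\right) = - \frac{37543}{4847}$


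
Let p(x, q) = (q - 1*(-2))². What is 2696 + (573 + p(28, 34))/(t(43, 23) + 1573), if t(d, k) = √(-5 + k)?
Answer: 953383199/353473 - 801*√2/353473 ≈ 2697.2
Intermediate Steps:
p(x, q) = (2 + q)² (p(x, q) = (q + 2)² = (2 + q)²)
2696 + (573 + p(28, 34))/(t(43, 23) + 1573) = 2696 + (573 + (2 + 34)²)/(√(-5 + 23) + 1573) = 2696 + (573 + 36²)/(√18 + 1573) = 2696 + (573 + 1296)/(3*√2 + 1573) = 2696 + 1869/(1573 + 3*√2)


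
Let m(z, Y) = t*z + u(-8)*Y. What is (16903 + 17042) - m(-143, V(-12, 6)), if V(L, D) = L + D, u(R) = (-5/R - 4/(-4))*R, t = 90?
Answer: 46737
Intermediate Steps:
u(R) = R*(1 - 5/R) (u(R) = (-5/R - 4*(-¼))*R = (-5/R + 1)*R = (1 - 5/R)*R = R*(1 - 5/R))
V(L, D) = D + L
m(z, Y) = -13*Y + 90*z (m(z, Y) = 90*z + (-5 - 8)*Y = 90*z - 13*Y = -13*Y + 90*z)
(16903 + 17042) - m(-143, V(-12, 6)) = (16903 + 17042) - (-13*(6 - 12) + 90*(-143)) = 33945 - (-13*(-6) - 12870) = 33945 - (78 - 12870) = 33945 - 1*(-12792) = 33945 + 12792 = 46737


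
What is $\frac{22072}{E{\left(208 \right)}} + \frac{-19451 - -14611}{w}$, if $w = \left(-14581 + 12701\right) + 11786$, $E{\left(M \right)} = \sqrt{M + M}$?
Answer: $- \frac{2420}{4953} + \frac{2759 \sqrt{26}}{13} \approx 1081.7$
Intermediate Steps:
$E{\left(M \right)} = \sqrt{2} \sqrt{M}$ ($E{\left(M \right)} = \sqrt{2 M} = \sqrt{2} \sqrt{M}$)
$w = 9906$ ($w = -1880 + 11786 = 9906$)
$\frac{22072}{E{\left(208 \right)}} + \frac{-19451 - -14611}{w} = \frac{22072}{\sqrt{2} \sqrt{208}} + \frac{-19451 - -14611}{9906} = \frac{22072}{\sqrt{2} \cdot 4 \sqrt{13}} + \left(-19451 + 14611\right) \frac{1}{9906} = \frac{22072}{4 \sqrt{26}} - \frac{2420}{4953} = 22072 \frac{\sqrt{26}}{104} - \frac{2420}{4953} = \frac{2759 \sqrt{26}}{13} - \frac{2420}{4953} = - \frac{2420}{4953} + \frac{2759 \sqrt{26}}{13}$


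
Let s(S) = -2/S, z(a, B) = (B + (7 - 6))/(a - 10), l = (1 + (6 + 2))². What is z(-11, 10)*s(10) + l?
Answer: 8516/105 ≈ 81.105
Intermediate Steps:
l = 81 (l = (1 + 8)² = 9² = 81)
z(a, B) = (1 + B)/(-10 + a) (z(a, B) = (B + 1)/(-10 + a) = (1 + B)/(-10 + a))
z(-11, 10)*s(10) + l = ((1 + 10)/(-10 - 11))*(-2/10) + 81 = (11/(-21))*(-2*⅒) + 81 = -1/21*11*(-⅕) + 81 = -11/21*(-⅕) + 81 = 11/105 + 81 = 8516/105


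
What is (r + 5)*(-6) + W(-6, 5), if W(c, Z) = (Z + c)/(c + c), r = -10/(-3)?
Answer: -599/12 ≈ -49.917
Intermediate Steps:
r = 10/3 (r = -10*(-⅓) = 10/3 ≈ 3.3333)
W(c, Z) = (Z + c)/(2*c) (W(c, Z) = (Z + c)/((2*c)) = (Z + c)*(1/(2*c)) = (Z + c)/(2*c))
(r + 5)*(-6) + W(-6, 5) = (10/3 + 5)*(-6) + (½)*(5 - 6)/(-6) = (25/3)*(-6) + (½)*(-⅙)*(-1) = -50 + 1/12 = -599/12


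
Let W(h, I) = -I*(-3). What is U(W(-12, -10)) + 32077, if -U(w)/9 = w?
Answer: 32347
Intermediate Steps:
W(h, I) = 3*I
U(w) = -9*w
U(W(-12, -10)) + 32077 = -27*(-10) + 32077 = -9*(-30) + 32077 = 270 + 32077 = 32347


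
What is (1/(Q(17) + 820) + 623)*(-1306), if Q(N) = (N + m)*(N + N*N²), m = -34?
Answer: -33761908157/41495 ≈ -8.1364e+5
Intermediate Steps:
Q(N) = (-34 + N)*(N + N³) (Q(N) = (N - 34)*(N + N*N²) = (-34 + N)*(N + N³))
(1/(Q(17) + 820) + 623)*(-1306) = (1/(17*(-34 + 17 + 17³ - 34*17²) + 820) + 623)*(-1306) = (1/(17*(-34 + 17 + 4913 - 34*289) + 820) + 623)*(-1306) = (1/(17*(-34 + 17 + 4913 - 9826) + 820) + 623)*(-1306) = (1/(17*(-4930) + 820) + 623)*(-1306) = (1/(-83810 + 820) + 623)*(-1306) = (1/(-82990) + 623)*(-1306) = (-1/82990 + 623)*(-1306) = (51702769/82990)*(-1306) = -33761908157/41495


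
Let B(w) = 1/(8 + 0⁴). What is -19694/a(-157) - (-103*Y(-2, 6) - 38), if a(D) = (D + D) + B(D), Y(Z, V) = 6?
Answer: 1804768/2511 ≈ 718.75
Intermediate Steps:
B(w) = ⅛ (B(w) = 1/(8 + 0) = 1/8 = ⅛)
a(D) = ⅛ + 2*D (a(D) = (D + D) + ⅛ = 2*D + ⅛ = ⅛ + 2*D)
-19694/a(-157) - (-103*Y(-2, 6) - 38) = -19694/(⅛ + 2*(-157)) - (-103*6 - 38) = -19694/(⅛ - 314) - (-618 - 38) = -19694/(-2511/8) - 1*(-656) = -19694*(-8/2511) + 656 = 157552/2511 + 656 = 1804768/2511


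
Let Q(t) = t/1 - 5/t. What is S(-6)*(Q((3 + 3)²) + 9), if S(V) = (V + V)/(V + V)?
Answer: 1615/36 ≈ 44.861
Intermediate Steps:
Q(t) = t - 5/t (Q(t) = t*1 - 5/t = t - 5/t)
S(V) = 1 (S(V) = (2*V)/((2*V)) = (2*V)*(1/(2*V)) = 1)
S(-6)*(Q((3 + 3)²) + 9) = 1*(((3 + 3)² - 5/(3 + 3)²) + 9) = 1*((6² - 5/(6²)) + 9) = 1*((36 - 5/36) + 9) = 1*(1291/36 + 9) = 1*(1615/36) = 1615/36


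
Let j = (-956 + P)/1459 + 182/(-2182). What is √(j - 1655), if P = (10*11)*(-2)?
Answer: 2*I*√1048893587966530/1591769 ≈ 40.693*I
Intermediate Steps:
P = -220 (P = 110*(-2) = -220)
j = -1415785/1591769 (j = (-956 - 220)/1459 + 182/(-2182) = -1176*1/1459 + 182*(-1/2182) = -1176/1459 - 91/1091 = -1415785/1591769 ≈ -0.88944)
√(j - 1655) = √(-1415785/1591769 - 1655) = √(-2635793480/1591769) = 2*I*√1048893587966530/1591769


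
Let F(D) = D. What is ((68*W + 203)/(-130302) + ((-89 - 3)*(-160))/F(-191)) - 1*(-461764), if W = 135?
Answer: 11490315753455/24887682 ≈ 4.6169e+5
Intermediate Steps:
((68*W + 203)/(-130302) + ((-89 - 3)*(-160))/F(-191)) - 1*(-461764) = ((68*135 + 203)/(-130302) + ((-89 - 3)*(-160))/(-191)) - 1*(-461764) = ((9180 + 203)*(-1/130302) - 92*(-160)*(-1/191)) + 461764 = (9383*(-1/130302) + 14720*(-1/191)) + 461764 = (-9383/130302 - 14720/191) + 461764 = -1919837593/24887682 + 461764 = 11490315753455/24887682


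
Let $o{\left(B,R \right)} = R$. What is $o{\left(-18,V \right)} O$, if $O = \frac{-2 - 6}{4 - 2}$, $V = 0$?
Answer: $0$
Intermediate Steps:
$O = -4$ ($O = - \frac{8}{2} = \left(-8\right) \frac{1}{2} = -4$)
$o{\left(-18,V \right)} O = 0 \left(-4\right) = 0$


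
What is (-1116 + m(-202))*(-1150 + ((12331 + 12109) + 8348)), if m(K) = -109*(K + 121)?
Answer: 244023894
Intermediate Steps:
m(K) = -13189 - 109*K (m(K) = -109*(121 + K) = -13189 - 109*K)
(-1116 + m(-202))*(-1150 + ((12331 + 12109) + 8348)) = (-1116 + (-13189 - 109*(-202)))*(-1150 + ((12331 + 12109) + 8348)) = (-1116 + (-13189 + 22018))*(-1150 + (24440 + 8348)) = (-1116 + 8829)*(-1150 + 32788) = 7713*31638 = 244023894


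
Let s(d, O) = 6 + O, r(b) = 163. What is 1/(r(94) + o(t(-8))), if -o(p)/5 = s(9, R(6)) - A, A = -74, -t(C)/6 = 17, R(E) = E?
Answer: -1/267 ≈ -0.0037453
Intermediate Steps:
t(C) = -102 (t(C) = -6*17 = -102)
o(p) = -430 (o(p) = -5*((6 + 6) - 1*(-74)) = -5*(12 + 74) = -5*86 = -430)
1/(r(94) + o(t(-8))) = 1/(163 - 430) = 1/(-267) = -1/267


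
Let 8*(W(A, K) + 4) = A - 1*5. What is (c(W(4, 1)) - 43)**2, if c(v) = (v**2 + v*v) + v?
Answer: 175561/1024 ≈ 171.45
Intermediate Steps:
W(A, K) = -37/8 + A/8 (W(A, K) = -4 + (A - 1*5)/8 = -4 + (A - 5)/8 = -4 + (-5 + A)/8 = -4 + (-5/8 + A/8) = -37/8 + A/8)
c(v) = v + 2*v**2 (c(v) = (v**2 + v**2) + v = 2*v**2 + v = v + 2*v**2)
(c(W(4, 1)) - 43)**2 = ((-37/8 + (1/8)*4)*(1 + 2*(-37/8 + (1/8)*4)) - 43)**2 = ((-37/8 + 1/2)*(1 + 2*(-37/8 + 1/2)) - 43)**2 = (-33*(1 + 2*(-33/8))/8 - 43)**2 = (-33*(1 - 33/4)/8 - 43)**2 = (-33/8*(-29/4) - 43)**2 = (957/32 - 43)**2 = (-419/32)**2 = 175561/1024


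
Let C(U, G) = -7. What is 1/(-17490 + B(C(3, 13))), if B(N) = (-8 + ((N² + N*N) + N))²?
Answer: -1/10601 ≈ -9.4331e-5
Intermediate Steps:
B(N) = (-8 + N + 2*N²)² (B(N) = (-8 + ((N² + N²) + N))² = (-8 + (2*N² + N))² = (-8 + (N + 2*N²))² = (-8 + N + 2*N²)²)
1/(-17490 + B(C(3, 13))) = 1/(-17490 + (-8 - 7 + 2*(-7)²)²) = 1/(-17490 + (-8 - 7 + 2*49)²) = 1/(-17490 + (-8 - 7 + 98)²) = 1/(-17490 + 83²) = 1/(-17490 + 6889) = 1/(-10601) = -1/10601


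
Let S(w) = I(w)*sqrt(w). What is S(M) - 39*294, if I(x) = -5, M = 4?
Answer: -11476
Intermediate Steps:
S(w) = -5*sqrt(w)
S(M) - 39*294 = -5*sqrt(4) - 39*294 = -5*2 - 11466 = -10 - 11466 = -11476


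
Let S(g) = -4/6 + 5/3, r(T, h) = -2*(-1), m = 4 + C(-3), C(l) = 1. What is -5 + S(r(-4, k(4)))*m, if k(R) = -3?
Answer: 0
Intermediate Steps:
m = 5 (m = 4 + 1 = 5)
r(T, h) = 2
S(g) = 1 (S(g) = -4*⅙ + 5*(⅓) = -⅔ + 5/3 = 1)
-5 + S(r(-4, k(4)))*m = -5 + 1*5 = -5 + 5 = 0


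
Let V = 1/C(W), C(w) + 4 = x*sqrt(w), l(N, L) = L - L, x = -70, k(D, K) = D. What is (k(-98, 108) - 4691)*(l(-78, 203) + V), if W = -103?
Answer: 4789/126179 - 167615*I*sqrt(103)/252358 ≈ 0.037954 - 6.7408*I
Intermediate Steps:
l(N, L) = 0
C(w) = -4 - 70*sqrt(w)
V = 1/(-4 - 70*I*sqrt(103)) ≈ -7.925e-6 + 0.0014076*I
(k(-98, 108) - 4691)*(l(-78, 203) + V) = (-98 - 4691)*(0 + I/(2*(-2*I + 35*sqrt(103)))) = -4789*I/(2*(-2*I + 35*sqrt(103)))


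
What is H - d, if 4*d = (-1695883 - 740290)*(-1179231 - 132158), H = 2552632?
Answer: -3194760263769/4 ≈ -7.9869e+11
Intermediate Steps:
d = 3194770474297/4 (d = ((-1695883 - 740290)*(-1179231 - 132158))/4 = (-2436173*(-1311389))/4 = (1/4)*3194770474297 = 3194770474297/4 ≈ 7.9869e+11)
H - d = 2552632 - 1*3194770474297/4 = 2552632 - 3194770474297/4 = -3194760263769/4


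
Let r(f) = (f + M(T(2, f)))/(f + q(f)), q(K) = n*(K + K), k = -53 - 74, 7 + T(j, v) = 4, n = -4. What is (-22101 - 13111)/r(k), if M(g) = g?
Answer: 15651734/65 ≈ 2.4080e+5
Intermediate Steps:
T(j, v) = -3 (T(j, v) = -7 + 4 = -3)
k = -127
q(K) = -8*K (q(K) = -4*(K + K) = -8*K)
r(f) = -(-3 + f)/(7*f) (r(f) = (f - 3)/(f - 8*f) = (-3 + f)/((-7*f)) = (-3 + f)*(-1/(7*f)) = -(-3 + f)/(7*f))
(-22101 - 13111)/r(k) = (-22101 - 13111)/(((1/7)*(3 - 1*(-127))/(-127))) = -35212*(-889/(3 + 127)) = -35212/((1/7)*(-1/127)*130) = -35212/(-130/889) = -35212*(-889/130) = 15651734/65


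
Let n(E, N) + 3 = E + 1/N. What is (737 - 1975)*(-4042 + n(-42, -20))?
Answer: 50597679/10 ≈ 5.0598e+6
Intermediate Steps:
n(E, N) = -3 + E + 1/N (n(E, N) = -3 + (E + 1/N) = -3 + E + 1/N)
(737 - 1975)*(-4042 + n(-42, -20)) = (737 - 1975)*(-4042 + (-3 - 42 + 1/(-20))) = -1238*(-4042 + (-3 - 42 - 1/20)) = -1238*(-4042 - 901/20) = -1238*(-81741/20) = 50597679/10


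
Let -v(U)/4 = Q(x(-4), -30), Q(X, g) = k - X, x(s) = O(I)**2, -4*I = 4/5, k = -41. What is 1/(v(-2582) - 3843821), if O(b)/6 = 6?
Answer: -1/3838473 ≈ -2.6052e-7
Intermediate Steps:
I = -1/5 ≈ -0.20000
O(b) = 36 (O(b) = 6*6 = 36)
x(s) = 1296 (x(s) = 36**2 = 1296)
Q(X, g) = -41 - X
v(U) = 5348 (v(U) = -4*(-41 - 1*1296) = -4*(-41 - 1296) = -4*(-1337) = 5348)
1/(v(-2582) - 3843821) = 1/(5348 - 3843821) = 1/(-3838473) = -1/3838473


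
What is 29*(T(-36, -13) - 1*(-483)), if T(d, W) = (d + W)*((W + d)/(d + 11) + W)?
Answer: 742371/25 ≈ 29695.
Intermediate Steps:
T(d, W) = (W + d)*(W + (W + d)/(11 + d)) (T(d, W) = (W + d)*((W + d)/(11 + d) + W) = (W + d)*(W + (W + d)/(11 + d)))
29*(T(-36, -13) - 1*(-483)) = 29*(((-36)**2 + 12*(-13)**2 - 13*(-36)**2 - 36*(-13)**2 + 13*(-13)*(-36))/(11 - 36) - 1*(-483)) = 29*((1296 + 12*169 - 13*1296 - 36*169 + 6084)/(-25) + 483) = 29*(-(1296 + 2028 - 16848 - 6084 + 6084)/25 + 483) = 29*(-1/25*(-13524) + 483) = 29*(13524/25 + 483) = 29*(25599/25) = 742371/25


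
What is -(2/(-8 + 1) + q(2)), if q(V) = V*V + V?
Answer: -40/7 ≈ -5.7143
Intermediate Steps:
q(V) = V + V**2 (q(V) = V**2 + V = V + V**2)
-(2/(-8 + 1) + q(2)) = -(2/(-8 + 1) + 2*(1 + 2)) = -(2/(-7) + 2*3) = -(2*(-1/7) + 6) = -(-2/7 + 6) = -1*40/7 = -40/7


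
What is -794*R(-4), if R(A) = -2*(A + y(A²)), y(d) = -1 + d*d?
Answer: 398588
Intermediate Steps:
y(d) = -1 + d²
R(A) = 2 - 2*A - 2*A⁴ (R(A) = -2*(A + (-1 + (A²)²)) = -2*(A + (-1 + A⁴)) = -2*(-1 + A + A⁴) = 2 - 2*A - 2*A⁴)
-794*R(-4) = -794*(2 - 2*(-4) - 2*(-4)⁴) = -794*(2 + 8 - 2*256) = -794*(2 + 8 - 512) = -794*(-502) = 398588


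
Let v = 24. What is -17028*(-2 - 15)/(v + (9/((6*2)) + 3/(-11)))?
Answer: 4245648/359 ≈ 11826.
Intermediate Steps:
-17028*(-2 - 15)/(v + (9/((6*2)) + 3/(-11))) = -17028*(-2 - 15)/(24 + (9/((6*2)) + 3/(-11))) = -(-289476)/(24 + (9/12 + 3*(-1/11))) = -(-289476)/(24 + (9*(1/12) - 3/11)) = -(-289476)/(24 + (¾ - 3/11)) = -(-289476)/(24 + 21/44) = -(-289476)/1077/44 = -(-289476)*44/1077 = -17028*(-748/1077) = 4245648/359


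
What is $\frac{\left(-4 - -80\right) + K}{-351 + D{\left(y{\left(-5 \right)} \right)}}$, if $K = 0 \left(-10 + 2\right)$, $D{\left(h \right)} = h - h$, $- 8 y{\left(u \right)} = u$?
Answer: $- \frac{76}{351} \approx -0.21652$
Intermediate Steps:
$y{\left(u \right)} = - \frac{u}{8}$
$D{\left(h \right)} = 0$
$K = 0$ ($K = 0 \left(-8\right) = 0$)
$\frac{\left(-4 - -80\right) + K}{-351 + D{\left(y{\left(-5 \right)} \right)}} = \frac{\left(-4 - -80\right) + 0}{-351 + 0} = \frac{\left(-4 + 80\right) + 0}{-351} = \left(76 + 0\right) \left(- \frac{1}{351}\right) = 76 \left(- \frac{1}{351}\right) = - \frac{76}{351}$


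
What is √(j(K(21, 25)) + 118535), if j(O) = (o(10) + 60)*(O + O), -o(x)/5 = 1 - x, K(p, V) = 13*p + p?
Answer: 5*√7211 ≈ 424.59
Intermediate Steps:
K(p, V) = 14*p
o(x) = -5 + 5*x (o(x) = -5*(1 - x) = -5 + 5*x)
j(O) = 210*O (j(O) = ((-5 + 5*10) + 60)*(O + O) = ((-5 + 50) + 60)*(2*O) = (45 + 60)*(2*O) = 105*(2*O) = 210*O)
√(j(K(21, 25)) + 118535) = √(210*(14*21) + 118535) = √(210*294 + 118535) = √(61740 + 118535) = √180275 = 5*√7211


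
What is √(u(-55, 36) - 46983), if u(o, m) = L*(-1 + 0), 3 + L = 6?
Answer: I*√46986 ≈ 216.76*I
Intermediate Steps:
L = 3 (L = -3 + 6 = 3)
u(o, m) = -3 (u(o, m) = 3*(-1 + 0) = 3*(-1) = -3)
√(u(-55, 36) - 46983) = √(-3 - 46983) = √(-46986) = I*√46986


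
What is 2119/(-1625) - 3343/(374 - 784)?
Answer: 70209/10250 ≈ 6.8497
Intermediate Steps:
2119/(-1625) - 3343/(374 - 784) = 2119*(-1/1625) - 3343/(-410) = -163/125 - 3343*(-1/410) = -163/125 + 3343/410 = 70209/10250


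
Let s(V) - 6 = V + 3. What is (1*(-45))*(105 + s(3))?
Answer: -5265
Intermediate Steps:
s(V) = 9 + V (s(V) = 6 + (V + 3) = 6 + (3 + V) = 9 + V)
(1*(-45))*(105 + s(3)) = (1*(-45))*(105 + (9 + 3)) = -45*(105 + 12) = -45*117 = -5265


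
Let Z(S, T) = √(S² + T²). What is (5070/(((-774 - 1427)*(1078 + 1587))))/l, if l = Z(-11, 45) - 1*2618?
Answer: 34034/103051883083 + 13*√2146/103051883083 ≈ 3.3610e-7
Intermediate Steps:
l = -2618 + √2146 (l = √((-11)² + 45²) - 1*2618 = √(121 + 2025) - 2618 = √2146 - 2618 = -2618 + √2146 ≈ -2571.7)
(5070/(((-774 - 1427)*(1078 + 1587))))/l = (5070/(((-774 - 1427)*(1078 + 1587))))/(-2618 + √2146) = (5070/((-2201*2665)))/(-2618 + √2146) = (5070/(-5865665))/(-2618 + √2146) = (5070*(-1/5865665))/(-2618 + √2146) = -78/(90241*(-2618 + √2146))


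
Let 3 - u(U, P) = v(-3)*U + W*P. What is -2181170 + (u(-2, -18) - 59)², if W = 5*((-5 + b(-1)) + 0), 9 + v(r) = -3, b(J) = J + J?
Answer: -1677070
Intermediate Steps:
b(J) = 2*J
v(r) = -12 (v(r) = -9 - 3 = -12)
W = -35 (W = 5*((-5 + 2*(-1)) + 0) = 5*((-5 - 2) + 0) = 5*(-7 + 0) = 5*(-7) = -35)
u(U, P) = 3 + 12*U + 35*P (u(U, P) = 3 - (-12*U - 35*P) = 3 - (-35*P - 12*U) = 3 + (12*U + 35*P) = 3 + 12*U + 35*P)
-2181170 + (u(-2, -18) - 59)² = -2181170 + ((3 + 12*(-2) + 35*(-18)) - 59)² = -2181170 + ((3 - 24 - 630) - 59)² = -2181170 + (-651 - 59)² = -2181170 + (-710)² = -2181170 + 504100 = -1677070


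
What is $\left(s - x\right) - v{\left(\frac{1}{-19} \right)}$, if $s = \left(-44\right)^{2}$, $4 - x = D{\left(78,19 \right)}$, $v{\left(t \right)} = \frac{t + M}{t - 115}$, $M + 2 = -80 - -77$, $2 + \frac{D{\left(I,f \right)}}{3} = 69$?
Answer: $\frac{2331321}{1093} \approx 2133.0$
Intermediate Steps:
$D{\left(I,f \right)} = 201$ ($D{\left(I,f \right)} = -6 + 3 \cdot 69 = -6 + 207 = 201$)
$M = -5$ ($M = -2 - 3 = -5$)
$v{\left(t \right)} = \frac{-5 + t}{-115 + t}$ ($v{\left(t \right)} = \frac{t - 5}{t - 115} = \frac{-5 + t}{-115 + t}$)
$x = -197$ ($x = 4 - 201 = -197$)
$s = 1936$
$\left(s - x\right) - v{\left(\frac{1}{-19} \right)} = \left(1936 - -197\right) - \frac{-5 + \frac{1}{-19}}{-115 + \frac{1}{-19}} = \left(1936 + 197\right) - \frac{-5 - \frac{1}{19}}{-115 - \frac{1}{19}} = 2133 - \frac{1}{- \frac{2186}{19}} \left(- \frac{96}{19}\right) = 2133 - \left(- \frac{19}{2186}\right) \left(- \frac{96}{19}\right) = 2133 - \frac{48}{1093} = \frac{2331321}{1093}$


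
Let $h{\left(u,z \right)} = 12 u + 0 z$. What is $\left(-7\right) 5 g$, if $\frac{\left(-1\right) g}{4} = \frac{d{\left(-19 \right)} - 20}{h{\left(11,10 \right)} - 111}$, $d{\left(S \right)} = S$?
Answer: $-260$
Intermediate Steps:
$h{\left(u,z \right)} = 12 u$ ($h{\left(u,z \right)} = 12 u + 0 = 12 u$)
$g = \frac{52}{7}$ ($g = - 4 \frac{-19 - 20}{12 \cdot 11 - 111} = - 4 \left(- \frac{39}{132 - 111}\right) = - 4 \left(- \frac{39}{21}\right) = - 4 \left(\left(-39\right) \frac{1}{21}\right) = \left(-4\right) \left(- \frac{13}{7}\right) = \frac{52}{7} \approx 7.4286$)
$\left(-7\right) 5 g = \left(-7\right) 5 \cdot \frac{52}{7} = \left(-35\right) \frac{52}{7} = -260$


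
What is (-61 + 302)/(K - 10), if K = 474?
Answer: 241/464 ≈ 0.51940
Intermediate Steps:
(-61 + 302)/(K - 10) = (-61 + 302)/(474 - 10) = 241/464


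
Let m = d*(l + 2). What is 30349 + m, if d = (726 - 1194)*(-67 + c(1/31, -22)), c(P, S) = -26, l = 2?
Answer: 204445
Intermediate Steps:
d = 43524 (d = (726 - 1194)*(-67 - 26) = -468*(-93) = 43524)
m = 174096 (m = 43524*(2 + 2) = 43524*4 = 174096)
30349 + m = 30349 + 174096 = 204445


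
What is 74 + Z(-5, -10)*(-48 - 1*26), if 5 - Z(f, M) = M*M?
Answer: 7104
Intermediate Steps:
Z(f, M) = 5 - M**2 (Z(f, M) = 5 - M*M = 5 - M**2)
74 + Z(-5, -10)*(-48 - 1*26) = 74 + (5 - 1*(-10)**2)*(-48 - 1*26) = 74 + (5 - 1*100)*(-48 - 26) = 74 + (5 - 100)*(-74) = 74 - 95*(-74) = 74 + 7030 = 7104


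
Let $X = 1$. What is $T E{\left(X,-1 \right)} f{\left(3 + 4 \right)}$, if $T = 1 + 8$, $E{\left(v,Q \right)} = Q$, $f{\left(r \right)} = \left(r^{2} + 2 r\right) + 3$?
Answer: $-594$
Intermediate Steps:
$f{\left(r \right)} = 3 + r^{2} + 2 r$
$T = 9$
$T E{\left(X,-1 \right)} f{\left(3 + 4 \right)} = 9 \left(-1\right) \left(3 + \left(3 + 4\right)^{2} + 2 \left(3 + 4\right)\right) = - 9 \left(3 + 7^{2} + 2 \cdot 7\right) = - 9 \left(3 + 49 + 14\right) = \left(-9\right) 66 = -594$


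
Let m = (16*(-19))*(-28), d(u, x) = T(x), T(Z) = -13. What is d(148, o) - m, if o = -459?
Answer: -8525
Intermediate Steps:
d(u, x) = -13
m = 8512 (m = -304*(-28) = 8512)
d(148, o) - m = -13 - 1*8512 = -13 - 8512 = -8525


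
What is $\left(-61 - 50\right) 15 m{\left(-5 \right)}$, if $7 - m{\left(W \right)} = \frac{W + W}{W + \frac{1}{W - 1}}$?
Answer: $- \frac{261405}{31} \approx -8432.4$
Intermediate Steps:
$m{\left(W \right)} = 7 - \frac{2 W}{W + \frac{1}{-1 + W}}$ ($m{\left(W \right)} = 7 - \frac{W + W}{W + \frac{1}{W - 1}} = 7 - \frac{2 W}{W + \frac{1}{-1 + W}}$)
$\left(-61 - 50\right) 15 m{\left(-5 \right)} = \left(-61 - 50\right) 15 \frac{7 - -25 + 5 \left(-5\right)^{2}}{1 + \left(-5\right)^{2} - -5} = \left(-111\right) 15 \frac{7 + 25 + 5 \cdot 25}{1 + 25 + 5} = - 1665 \frac{7 + 25 + 125}{31} = - 1665 \cdot \frac{1}{31} \cdot 157 = \left(-1665\right) \frac{157}{31} = - \frac{261405}{31}$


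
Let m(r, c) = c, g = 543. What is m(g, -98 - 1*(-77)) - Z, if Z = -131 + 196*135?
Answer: -26350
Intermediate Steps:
Z = 26329 (Z = -131 + 26460 = 26329)
m(g, -98 - 1*(-77)) - Z = (-98 - 1*(-77)) - 1*26329 = (-98 + 77) - 26329 = -21 - 26329 = -26350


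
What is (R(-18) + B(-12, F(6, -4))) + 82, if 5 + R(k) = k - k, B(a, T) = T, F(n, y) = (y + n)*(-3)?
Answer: 71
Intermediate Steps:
F(n, y) = -3*n - 3*y (F(n, y) = (n + y)*(-3) = -3*n - 3*y)
R(k) = -5 (R(k) = -5 + (k - k) = -5 + 0 = -5)
(R(-18) + B(-12, F(6, -4))) + 82 = (-5 + (-3*6 - 3*(-4))) + 82 = (-5 + (-18 + 12)) + 82 = (-5 - 6) + 82 = -11 + 82 = 71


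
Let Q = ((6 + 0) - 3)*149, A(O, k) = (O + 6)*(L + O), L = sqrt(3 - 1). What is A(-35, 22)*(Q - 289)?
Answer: 160370 - 4582*sqrt(2) ≈ 1.5389e+5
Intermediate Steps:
L = sqrt(2) ≈ 1.4142
A(O, k) = (6 + O)*(O + sqrt(2)) (A(O, k) = (O + 6)*(sqrt(2) + O) = (6 + O)*(O + sqrt(2)))
Q = 447 (Q = (6 - 3)*149 = 3*149 = 447)
A(-35, 22)*(Q - 289) = ((-35)**2 + 6*(-35) + 6*sqrt(2) - 35*sqrt(2))*(447 - 289) = (1225 - 210 + 6*sqrt(2) - 35*sqrt(2))*158 = (1015 - 29*sqrt(2))*158 = 160370 - 4582*sqrt(2)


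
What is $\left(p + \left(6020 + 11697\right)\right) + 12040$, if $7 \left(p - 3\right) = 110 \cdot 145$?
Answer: $\frac{224270}{7} \approx 32039.0$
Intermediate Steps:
$p = \frac{15971}{7}$ ($p = 3 + \frac{110 \cdot 145}{7} = 3 + \frac{1}{7} \cdot 15950 = 3 + \frac{15950}{7} = \frac{15971}{7} \approx 2281.6$)
$\left(p + \left(6020 + 11697\right)\right) + 12040 = \left(\frac{15971}{7} + \left(6020 + 11697\right)\right) + 12040 = \left(\frac{15971}{7} + 17717\right) + 12040 = \frac{139990}{7} + 12040 = \frac{224270}{7}$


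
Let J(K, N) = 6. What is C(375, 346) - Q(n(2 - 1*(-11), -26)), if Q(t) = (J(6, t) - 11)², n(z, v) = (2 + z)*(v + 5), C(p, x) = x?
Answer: 321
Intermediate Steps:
n(z, v) = (2 + z)*(5 + v)
Q(t) = 25 (Q(t) = (6 - 11)² = (-5)² = 25)
C(375, 346) - Q(n(2 - 1*(-11), -26)) = 346 - 1*25 = 346 - 25 = 321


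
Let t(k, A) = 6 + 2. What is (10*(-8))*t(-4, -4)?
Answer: -640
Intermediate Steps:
t(k, A) = 8
(10*(-8))*t(-4, -4) = (10*(-8))*8 = -80*8 = -640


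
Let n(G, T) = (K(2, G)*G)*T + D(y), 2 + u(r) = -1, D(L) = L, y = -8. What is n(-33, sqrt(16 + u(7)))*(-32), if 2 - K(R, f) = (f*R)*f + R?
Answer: 256 - 2299968*sqrt(13) ≈ -8.2924e+6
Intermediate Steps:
K(R, f) = 2 - R - R*f**2 (K(R, f) = 2 - ((f*R)*f + R) = 2 - ((R*f)*f + R) = 2 - (R*f**2 + R) = 2 - (R + R*f**2) = 2 + (-R - R*f**2) = 2 - R - R*f**2)
u(r) = -3 (u(r) = -2 - 1 = -3)
n(G, T) = -8 - 2*T*G**3 (n(G, T) = ((2 - 1*2 - 1*2*G**2)*G)*T - 8 = ((2 - 2 - 2*G**2)*G)*T - 8 = ((-2*G**2)*G)*T - 8 = (-2*G**3)*T - 8 = -2*T*G**3 - 8 = -8 - 2*T*G**3)
n(-33, sqrt(16 + u(7)))*(-32) = (-8 - 2*sqrt(16 - 3)*(-33)**3)*(-32) = (-8 - 2*sqrt(13)*(-35937))*(-32) = (-8 + 71874*sqrt(13))*(-32) = 256 - 2299968*sqrt(13)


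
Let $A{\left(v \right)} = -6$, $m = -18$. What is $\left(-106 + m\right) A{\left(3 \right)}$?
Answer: $744$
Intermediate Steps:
$\left(-106 + m\right) A{\left(3 \right)} = \left(-106 - 18\right) \left(-6\right) = \left(-124\right) \left(-6\right) = 744$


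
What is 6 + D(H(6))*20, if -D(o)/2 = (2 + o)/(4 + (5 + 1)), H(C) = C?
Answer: -26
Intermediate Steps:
D(o) = -⅖ - o/5 (D(o) = -2*(2 + o)/(4 + (5 + 1)) = -2*(2 + o)/(4 + 6) = -2*(2 + o)/10 = -2*(⅕ + o/10) = -⅖ - o/5)
6 + D(H(6))*20 = 6 + (-⅖ - ⅕*6)*20 = 6 + (-⅖ - 6/5)*20 = 6 - 8/5*20 = 6 - 32 = -26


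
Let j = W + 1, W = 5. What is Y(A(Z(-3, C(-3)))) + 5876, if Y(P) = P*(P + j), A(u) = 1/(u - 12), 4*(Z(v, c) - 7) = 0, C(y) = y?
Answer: 146871/25 ≈ 5874.8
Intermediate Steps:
j = 6 (j = 5 + 1 = 6)
Z(v, c) = 7 (Z(v, c) = 7 + (1/4)*0 = 7 + 0 = 7)
A(u) = 1/(-12 + u)
Y(P) = P*(6 + P) (Y(P) = P*(P + 6) = P*(6 + P))
Y(A(Z(-3, C(-3)))) + 5876 = (6 + 1/(-12 + 7))/(-12 + 7) + 5876 = (6 + 1/(-5))/(-5) + 5876 = -(6 - 1/5)/5 + 5876 = -1/5*29/5 + 5876 = -29/25 + 5876 = 146871/25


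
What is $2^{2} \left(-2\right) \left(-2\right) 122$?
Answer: $1952$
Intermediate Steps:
$2^{2} \left(-2\right) \left(-2\right) 122 = 4 \left(-2\right) \left(-2\right) 122 = \left(-8\right) \left(-2\right) 122 = 16 \cdot 122 = 1952$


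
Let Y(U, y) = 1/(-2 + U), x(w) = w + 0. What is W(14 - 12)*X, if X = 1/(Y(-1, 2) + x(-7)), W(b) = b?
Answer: -3/11 ≈ -0.27273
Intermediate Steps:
x(w) = w
X = -3/22 (X = 1/(1/(-2 - 1) - 7) = 1/(1/(-3) - 7) = 1/(-1/3 - 7) = 1/(-22/3) = -3/22 ≈ -0.13636)
W(14 - 12)*X = (14 - 12)*(-3/22) = 2*(-3/22) = -3/11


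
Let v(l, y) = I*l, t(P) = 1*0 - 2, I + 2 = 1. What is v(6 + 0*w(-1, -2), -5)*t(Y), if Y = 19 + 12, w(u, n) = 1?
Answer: 12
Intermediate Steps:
I = -1 (I = -2 + 1 = -1)
Y = 31
t(P) = -2 (t(P) = 0 - 2 = -2)
v(l, y) = -l
v(6 + 0*w(-1, -2), -5)*t(Y) = -(6 + 0*1)*(-2) = -(6 + 0)*(-2) = -1*6*(-2) = -6*(-2) = 12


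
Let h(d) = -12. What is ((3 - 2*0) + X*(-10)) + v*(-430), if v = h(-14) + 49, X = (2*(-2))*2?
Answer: -15827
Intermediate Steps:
X = -8 (X = -4*2 = -8)
v = 37 (v = -12 + 49 = 37)
((3 - 2*0) + X*(-10)) + v*(-430) = ((3 - 2*0) - 8*(-10)) + 37*(-430) = ((3 + 0) + 80) - 15910 = (3 + 80) - 15910 = 83 - 15910 = -15827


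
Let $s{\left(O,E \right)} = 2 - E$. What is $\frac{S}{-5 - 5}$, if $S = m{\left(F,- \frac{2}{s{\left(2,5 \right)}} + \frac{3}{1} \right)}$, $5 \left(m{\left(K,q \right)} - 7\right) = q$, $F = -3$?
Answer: $- \frac{58}{75} \approx -0.77333$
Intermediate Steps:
$m{\left(K,q \right)} = 7 + \frac{q}{5}$
$S = \frac{116}{15}$ ($S = 7 + \frac{- \frac{2}{2 - 5} + \frac{3}{1}}{5} = 7 + \frac{- \frac{2}{2 - 5} + 3 \cdot 1}{5} = 7 + \frac{- \frac{2}{-3} + 3}{5} = 7 + \frac{\left(-2\right) \left(- \frac{1}{3}\right) + 3}{5} = 7 + \frac{\frac{2}{3} + 3}{5} = 7 + \frac{1}{5} \cdot \frac{11}{3} = 7 + \frac{11}{15} = \frac{116}{15} \approx 7.7333$)
$\frac{S}{-5 - 5} = \frac{116}{15 \left(-5 - 5\right)} = \frac{116}{15 \left(-10\right)} = \frac{116}{15} \left(- \frac{1}{10}\right) = - \frac{58}{75}$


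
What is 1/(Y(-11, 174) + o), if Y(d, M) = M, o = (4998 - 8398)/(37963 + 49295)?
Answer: 43629/7589746 ≈ 0.0057484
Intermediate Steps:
o = -1700/43629 (o = -3400/87258 = -3400*1/87258 = -1700/43629 ≈ -0.038965)
1/(Y(-11, 174) + o) = 1/(174 - 1700/43629) = 1/(7589746/43629) = 43629/7589746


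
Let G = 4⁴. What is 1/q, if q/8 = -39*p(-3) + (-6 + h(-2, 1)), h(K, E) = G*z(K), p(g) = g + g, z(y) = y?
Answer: -1/2272 ≈ -0.00044014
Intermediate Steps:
G = 256
p(g) = 2*g
h(K, E) = 256*K
q = -2272 (q = 8*(-78*(-3) + (-6 + 256*(-2))) = 8*(-39*(-6) + (-6 - 512)) = 8*(234 - 518) = 8*(-284) = -2272)
1/q = 1/(-2272) = -1/2272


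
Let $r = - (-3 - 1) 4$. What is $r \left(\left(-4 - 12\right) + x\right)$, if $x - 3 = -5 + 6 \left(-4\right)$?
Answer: $-672$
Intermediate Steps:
$r = 16$ ($r = \left(-1\right) \left(-4\right) 4 = 4 \cdot 4 = 16$)
$x = -26$ ($x = 3 + \left(-5 + 6 \left(-4\right)\right) = 3 - 29 = -26$)
$r \left(\left(-4 - 12\right) + x\right) = 16 \left(\left(-4 - 12\right) - 26\right) = 16 \left(-16 - 26\right) = 16 \left(-42\right) = -672$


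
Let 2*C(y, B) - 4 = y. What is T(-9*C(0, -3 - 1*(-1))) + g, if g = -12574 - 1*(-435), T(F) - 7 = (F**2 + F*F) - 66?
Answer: -11550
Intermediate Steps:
C(y, B) = 2 + y/2
T(F) = -59 + 2*F**2 (T(F) = 7 + ((F**2 + F*F) - 66) = 7 + ((F**2 + F**2) - 66) = 7 + (2*F**2 - 66) = 7 + (-66 + 2*F**2) = -59 + 2*F**2)
g = -12139 (g = -12574 + 435 = -12139)
T(-9*C(0, -3 - 1*(-1))) + g = (-59 + 2*(-9*(2 + (1/2)*0))**2) - 12139 = (-59 + 2*(-9*(2 + 0))**2) - 12139 = (-59 + 2*(-9*2)**2) - 12139 = (-59 + 2*(-18)**2) - 12139 = (-59 + 2*324) - 12139 = (-59 + 648) - 12139 = 589 - 12139 = -11550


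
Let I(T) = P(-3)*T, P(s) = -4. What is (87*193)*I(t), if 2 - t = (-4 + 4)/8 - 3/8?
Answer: -319029/2 ≈ -1.5951e+5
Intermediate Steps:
t = 19/8 (t = 2 - ((-4 + 4)/8 - 3/8) = 2 - (0*(1/8) - 3*1/8) = 2 - (0 - 3/8) = 2 - 1*(-3/8) = 2 + 3/8 = 19/8 ≈ 2.3750)
I(T) = -4*T
(87*193)*I(t) = (87*193)*(-4*19/8) = 16791*(-19/2) = -319029/2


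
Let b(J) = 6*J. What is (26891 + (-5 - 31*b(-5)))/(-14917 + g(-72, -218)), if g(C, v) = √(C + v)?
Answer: -138310424/74172393 - 9272*I*√290/74172393 ≈ -1.8647 - 0.0021288*I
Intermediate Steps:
(26891 + (-5 - 31*b(-5)))/(-14917 + g(-72, -218)) = (26891 + (-5 - 186*(-5)))/(-14917 + √(-72 - 218)) = (26891 + (-5 - 31*(-30)))/(-14917 + √(-290)) = (26891 + (-5 + 930))/(-14917 + I*√290) = (26891 + 925)/(-14917 + I*√290) = 27816/(-14917 + I*√290)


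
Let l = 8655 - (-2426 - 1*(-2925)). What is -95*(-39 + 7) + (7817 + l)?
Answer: 19013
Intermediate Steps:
l = 8156 (l = 8655 - (-2426 + 2925) = 8655 - 1*499 = 8655 - 499 = 8156)
-95*(-39 + 7) + (7817 + l) = -95*(-39 + 7) + (7817 + 8156) = -95*(-32) + 15973 = 3040 + 15973 = 19013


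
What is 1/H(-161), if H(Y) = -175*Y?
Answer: 1/28175 ≈ 3.5492e-5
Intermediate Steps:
1/H(-161) = 1/(-175*(-161)) = 1/28175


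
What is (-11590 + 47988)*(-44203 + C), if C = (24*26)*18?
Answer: -1200078458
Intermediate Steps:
C = 11232 (C = 624*18 = 11232)
(-11590 + 47988)*(-44203 + C) = (-11590 + 47988)*(-44203 + 11232) = 36398*(-32971) = -1200078458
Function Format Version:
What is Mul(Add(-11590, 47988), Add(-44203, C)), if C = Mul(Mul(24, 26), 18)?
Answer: -1200078458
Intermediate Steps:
C = 11232 (C = Mul(624, 18) = 11232)
Mul(Add(-11590, 47988), Add(-44203, C)) = Mul(Add(-11590, 47988), Add(-44203, 11232)) = Mul(36398, -32971) = -1200078458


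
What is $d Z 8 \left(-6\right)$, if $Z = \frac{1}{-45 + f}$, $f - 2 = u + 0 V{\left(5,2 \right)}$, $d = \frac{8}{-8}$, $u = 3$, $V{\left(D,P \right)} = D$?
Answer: $- \frac{6}{5} \approx -1.2$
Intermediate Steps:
$d = -1$ ($d = 8 \left(- \frac{1}{8}\right) = -1$)
$f = 5$ ($f = 2 + \left(3 + 0 \cdot 5\right) = 2 + \left(3 + 0\right) = 2 + 3 = 5$)
$Z = - \frac{1}{40}$ ($Z = \frac{1}{-45 + 5} = \frac{1}{-40} = - \frac{1}{40} \approx -0.025$)
$d Z 8 \left(-6\right) = \left(-1\right) \left(- \frac{1}{40}\right) 8 \left(-6\right) = \frac{1}{40} \left(-48\right) = - \frac{6}{5}$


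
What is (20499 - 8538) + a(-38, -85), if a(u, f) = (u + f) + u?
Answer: 11800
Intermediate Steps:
a(u, f) = f + 2*u (a(u, f) = (f + u) + u = f + 2*u)
(20499 - 8538) + a(-38, -85) = (20499 - 8538) + (-85 + 2*(-38)) = 11961 + (-85 - 76) = 11961 - 161 = 11800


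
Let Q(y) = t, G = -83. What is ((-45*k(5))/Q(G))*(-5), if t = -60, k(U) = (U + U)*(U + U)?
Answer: -375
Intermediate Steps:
k(U) = 4*U² (k(U) = (2*U)*(2*U) = 4*U²)
Q(y) = -60
((-45*k(5))/Q(G))*(-5) = (-180*5²/(-60))*(-5) = (-180*25*(-1/60))*(-5) = (-45*100*(-1/60))*(-5) = -4500*(-1/60)*(-5) = 75*(-5) = -375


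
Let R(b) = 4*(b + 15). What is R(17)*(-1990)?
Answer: -254720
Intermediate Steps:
R(b) = 60 + 4*b (R(b) = 4*(15 + b) = 60 + 4*b)
R(17)*(-1990) = (60 + 4*17)*(-1990) = (60 + 68)*(-1990) = 128*(-1990) = -254720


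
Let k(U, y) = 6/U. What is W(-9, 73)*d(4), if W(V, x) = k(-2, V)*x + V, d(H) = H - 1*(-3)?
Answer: -1596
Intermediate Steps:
d(H) = 3 + H (d(H) = H + 3 = 3 + H)
W(V, x) = V - 3*x (W(V, x) = (6/(-2))*x + V = (6*(-½))*x + V = -3*x + V = V - 3*x)
W(-9, 73)*d(4) = (-9 - 3*73)*(3 + 4) = (-9 - 219)*7 = -228*7 = -1596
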